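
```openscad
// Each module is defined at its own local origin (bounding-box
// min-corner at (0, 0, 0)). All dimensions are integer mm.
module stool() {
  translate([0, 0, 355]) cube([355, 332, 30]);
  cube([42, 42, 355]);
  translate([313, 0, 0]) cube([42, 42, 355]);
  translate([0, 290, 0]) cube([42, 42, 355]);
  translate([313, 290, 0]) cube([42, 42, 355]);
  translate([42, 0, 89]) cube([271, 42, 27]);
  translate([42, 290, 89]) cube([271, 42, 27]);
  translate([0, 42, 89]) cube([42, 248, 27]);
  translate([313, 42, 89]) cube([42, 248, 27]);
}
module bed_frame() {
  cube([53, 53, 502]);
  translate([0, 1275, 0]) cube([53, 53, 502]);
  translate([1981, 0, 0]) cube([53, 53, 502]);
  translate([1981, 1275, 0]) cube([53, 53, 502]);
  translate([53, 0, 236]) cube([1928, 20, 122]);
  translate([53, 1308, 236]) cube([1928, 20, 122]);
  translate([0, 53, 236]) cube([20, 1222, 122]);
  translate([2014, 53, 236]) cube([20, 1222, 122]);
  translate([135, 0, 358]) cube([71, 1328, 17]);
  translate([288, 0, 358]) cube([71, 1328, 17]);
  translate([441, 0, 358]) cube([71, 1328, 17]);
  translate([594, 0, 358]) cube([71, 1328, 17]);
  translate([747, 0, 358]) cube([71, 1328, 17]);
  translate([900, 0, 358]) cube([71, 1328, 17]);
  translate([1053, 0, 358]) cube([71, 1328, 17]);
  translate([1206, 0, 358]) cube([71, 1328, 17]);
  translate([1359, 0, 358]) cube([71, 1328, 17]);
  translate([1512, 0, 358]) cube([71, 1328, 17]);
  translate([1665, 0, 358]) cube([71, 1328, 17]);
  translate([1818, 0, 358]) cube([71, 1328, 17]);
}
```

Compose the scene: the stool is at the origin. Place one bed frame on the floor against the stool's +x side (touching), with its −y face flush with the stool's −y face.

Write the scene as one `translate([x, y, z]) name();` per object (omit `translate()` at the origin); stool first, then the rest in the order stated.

stool();
translate([355, 0, 0]) bed_frame();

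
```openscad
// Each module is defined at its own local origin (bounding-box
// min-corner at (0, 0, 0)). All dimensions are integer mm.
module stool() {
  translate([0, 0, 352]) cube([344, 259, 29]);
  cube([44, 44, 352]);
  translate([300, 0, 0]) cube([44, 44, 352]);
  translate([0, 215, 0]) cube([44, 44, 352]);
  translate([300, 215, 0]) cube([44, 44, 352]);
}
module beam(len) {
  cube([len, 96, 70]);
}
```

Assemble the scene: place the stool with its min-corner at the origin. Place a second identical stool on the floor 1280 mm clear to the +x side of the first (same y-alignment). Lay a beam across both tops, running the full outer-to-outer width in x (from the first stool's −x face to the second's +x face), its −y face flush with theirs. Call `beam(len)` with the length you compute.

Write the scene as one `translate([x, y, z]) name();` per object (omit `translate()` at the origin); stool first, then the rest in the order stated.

stool();
translate([1624, 0, 0]) stool();
translate([0, 0, 381]) beam(1968);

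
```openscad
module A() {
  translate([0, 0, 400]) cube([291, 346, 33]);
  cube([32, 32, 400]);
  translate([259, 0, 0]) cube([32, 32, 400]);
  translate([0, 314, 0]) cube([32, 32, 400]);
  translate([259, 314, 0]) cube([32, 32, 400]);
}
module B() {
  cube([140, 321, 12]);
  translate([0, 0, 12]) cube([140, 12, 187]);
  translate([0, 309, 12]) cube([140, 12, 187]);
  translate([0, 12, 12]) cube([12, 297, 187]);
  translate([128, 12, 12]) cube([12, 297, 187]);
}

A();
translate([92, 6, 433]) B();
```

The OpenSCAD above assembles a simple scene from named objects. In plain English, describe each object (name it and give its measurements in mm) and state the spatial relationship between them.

A is a four-legged stool. The seat is a 291×346×33 mm slab whose top surface is at z = 433 mm; four square legs, each 32×32 mm in cross-section, run from the floor (z = 0) to the underside of the seat, each flush with a corner of the seat.

B is an open-topped rectangular box: outside dimensions 140×321×199 mm, with a uniform wall and base thickness of 12 mm. The base is a full 140×321 slab on the floor; four walls sit on top of the base. The front and back walls (the −y and +y sides) span the full width; the two side walls fit between them.

The open box is on top of the stool.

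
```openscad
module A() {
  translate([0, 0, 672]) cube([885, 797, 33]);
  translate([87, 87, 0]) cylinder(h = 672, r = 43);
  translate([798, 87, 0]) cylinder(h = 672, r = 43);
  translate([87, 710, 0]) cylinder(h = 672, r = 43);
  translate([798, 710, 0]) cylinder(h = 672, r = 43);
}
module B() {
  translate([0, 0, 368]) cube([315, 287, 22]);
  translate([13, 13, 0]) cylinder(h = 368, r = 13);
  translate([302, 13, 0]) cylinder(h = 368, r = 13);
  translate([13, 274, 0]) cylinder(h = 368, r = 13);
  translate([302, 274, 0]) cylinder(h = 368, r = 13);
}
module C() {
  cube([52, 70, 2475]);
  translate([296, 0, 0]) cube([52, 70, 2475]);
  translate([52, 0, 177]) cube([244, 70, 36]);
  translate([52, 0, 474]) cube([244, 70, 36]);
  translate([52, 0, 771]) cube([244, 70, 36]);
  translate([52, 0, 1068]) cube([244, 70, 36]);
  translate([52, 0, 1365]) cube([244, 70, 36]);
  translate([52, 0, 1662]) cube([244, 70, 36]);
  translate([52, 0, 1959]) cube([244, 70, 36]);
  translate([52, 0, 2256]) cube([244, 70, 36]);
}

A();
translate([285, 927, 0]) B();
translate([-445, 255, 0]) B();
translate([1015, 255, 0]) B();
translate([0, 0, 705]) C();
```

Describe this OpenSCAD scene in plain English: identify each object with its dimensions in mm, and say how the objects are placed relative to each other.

A is a table: top 885 mm (x) × 797 mm (y), 33 mm thick, upper face at z = 705 mm, on four round legs of 86 mm diameter, each leg's bounding box inset 44 mm from the nearest pair of top edges, running from z = 0 to the bottom of the top.

B is a simple wooden stool: a rectangular seat 315 mm (x) by 287 mm (y), 22 mm thick, top face at z = 390 mm, on four round legs, each 26 mm in diameter. The legs rest on z = 0, each leg's axis is inset half a diameter from the nearest pair of seat edges (so the leg's bounding box is flush with the corner).

C is a wooden ladder with two side rails of 52×70 mm section and 2475 mm height, set 348 mm apart overall. Between them run 8 rectangular rungs (70 mm deep, 36 mm thick), front faces flush with the rails' −y face. The bottom of the first rung is 177 mm above the floor and each subsequent rung is 297 mm higher than the one below.

Three stools sit around the table at the +y, −x, +x sides. The ladder is on top of the table.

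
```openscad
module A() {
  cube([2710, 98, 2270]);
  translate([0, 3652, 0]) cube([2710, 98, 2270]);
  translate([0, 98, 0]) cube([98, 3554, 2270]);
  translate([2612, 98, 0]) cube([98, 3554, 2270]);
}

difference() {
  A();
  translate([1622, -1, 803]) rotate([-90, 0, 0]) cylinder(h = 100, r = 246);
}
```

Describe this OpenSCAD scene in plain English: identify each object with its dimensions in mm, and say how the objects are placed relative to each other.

A is a box-shaped house frame (walls only): outside footprint 2710×3750 mm, wall height 2270 mm, wall thickness 98 mm. The two y-facing walls run the full x-width; the two x-facing walls fit between the inner faces of the y-facing walls.

The house frame has a circular hole of radius 246 mm through its front wall, centred at (x = 1622, z = 803).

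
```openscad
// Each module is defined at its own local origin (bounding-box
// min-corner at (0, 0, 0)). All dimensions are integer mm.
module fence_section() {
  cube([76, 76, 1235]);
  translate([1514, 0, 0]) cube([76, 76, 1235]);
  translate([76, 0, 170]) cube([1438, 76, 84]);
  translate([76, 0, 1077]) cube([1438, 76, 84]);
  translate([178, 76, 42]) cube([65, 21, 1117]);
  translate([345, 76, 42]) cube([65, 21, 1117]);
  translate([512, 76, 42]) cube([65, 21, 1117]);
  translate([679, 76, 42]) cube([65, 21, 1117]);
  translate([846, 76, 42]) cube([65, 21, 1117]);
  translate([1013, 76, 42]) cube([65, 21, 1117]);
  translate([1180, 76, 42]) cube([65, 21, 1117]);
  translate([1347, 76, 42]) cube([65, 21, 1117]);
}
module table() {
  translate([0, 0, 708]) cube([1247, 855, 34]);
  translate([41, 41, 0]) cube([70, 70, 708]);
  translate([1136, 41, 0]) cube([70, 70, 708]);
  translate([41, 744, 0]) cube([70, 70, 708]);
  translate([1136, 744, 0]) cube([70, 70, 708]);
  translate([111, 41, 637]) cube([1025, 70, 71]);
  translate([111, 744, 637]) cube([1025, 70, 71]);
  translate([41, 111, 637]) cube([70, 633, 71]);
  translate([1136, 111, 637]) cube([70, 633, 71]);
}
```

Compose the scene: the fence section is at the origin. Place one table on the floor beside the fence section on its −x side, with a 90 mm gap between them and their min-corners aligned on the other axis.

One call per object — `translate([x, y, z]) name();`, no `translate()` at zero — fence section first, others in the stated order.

fence_section();
translate([-1337, 0, 0]) table();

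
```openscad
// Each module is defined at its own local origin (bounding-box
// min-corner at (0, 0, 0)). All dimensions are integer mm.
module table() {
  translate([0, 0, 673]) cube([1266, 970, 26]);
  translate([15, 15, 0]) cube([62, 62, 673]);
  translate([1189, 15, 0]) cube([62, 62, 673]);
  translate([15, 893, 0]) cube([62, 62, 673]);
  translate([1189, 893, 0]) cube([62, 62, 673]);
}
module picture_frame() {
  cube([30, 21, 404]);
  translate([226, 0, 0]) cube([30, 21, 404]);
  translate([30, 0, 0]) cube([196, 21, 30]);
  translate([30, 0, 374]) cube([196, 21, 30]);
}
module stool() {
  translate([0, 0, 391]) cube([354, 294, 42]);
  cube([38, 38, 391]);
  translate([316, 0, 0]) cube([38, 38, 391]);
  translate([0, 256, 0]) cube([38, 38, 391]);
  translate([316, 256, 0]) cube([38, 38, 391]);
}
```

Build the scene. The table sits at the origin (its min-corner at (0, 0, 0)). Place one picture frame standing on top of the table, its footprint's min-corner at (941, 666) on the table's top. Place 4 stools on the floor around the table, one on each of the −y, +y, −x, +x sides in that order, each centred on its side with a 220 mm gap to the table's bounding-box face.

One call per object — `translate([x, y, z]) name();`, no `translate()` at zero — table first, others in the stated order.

table();
translate([941, 666, 699]) picture_frame();
translate([456, -514, 0]) stool();
translate([456, 1190, 0]) stool();
translate([-574, 338, 0]) stool();
translate([1486, 338, 0]) stool();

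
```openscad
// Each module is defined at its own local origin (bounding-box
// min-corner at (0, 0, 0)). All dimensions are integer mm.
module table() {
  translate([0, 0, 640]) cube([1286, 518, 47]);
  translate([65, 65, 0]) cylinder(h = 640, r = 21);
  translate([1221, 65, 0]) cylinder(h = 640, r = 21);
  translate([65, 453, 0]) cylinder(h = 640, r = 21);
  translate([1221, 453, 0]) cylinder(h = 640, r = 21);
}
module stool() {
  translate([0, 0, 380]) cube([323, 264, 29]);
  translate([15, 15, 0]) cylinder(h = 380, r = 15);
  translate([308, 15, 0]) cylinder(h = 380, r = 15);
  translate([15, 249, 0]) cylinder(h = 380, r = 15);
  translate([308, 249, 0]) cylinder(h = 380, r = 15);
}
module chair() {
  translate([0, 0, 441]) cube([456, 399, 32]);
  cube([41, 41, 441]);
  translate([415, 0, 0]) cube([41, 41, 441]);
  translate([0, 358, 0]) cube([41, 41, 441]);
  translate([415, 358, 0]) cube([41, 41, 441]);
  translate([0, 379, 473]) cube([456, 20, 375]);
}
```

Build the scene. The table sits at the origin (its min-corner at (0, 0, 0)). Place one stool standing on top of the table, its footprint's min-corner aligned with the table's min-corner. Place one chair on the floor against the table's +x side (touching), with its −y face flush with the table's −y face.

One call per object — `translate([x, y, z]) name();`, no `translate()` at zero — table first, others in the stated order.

table();
translate([0, 0, 687]) stool();
translate([1286, 0, 0]) chair();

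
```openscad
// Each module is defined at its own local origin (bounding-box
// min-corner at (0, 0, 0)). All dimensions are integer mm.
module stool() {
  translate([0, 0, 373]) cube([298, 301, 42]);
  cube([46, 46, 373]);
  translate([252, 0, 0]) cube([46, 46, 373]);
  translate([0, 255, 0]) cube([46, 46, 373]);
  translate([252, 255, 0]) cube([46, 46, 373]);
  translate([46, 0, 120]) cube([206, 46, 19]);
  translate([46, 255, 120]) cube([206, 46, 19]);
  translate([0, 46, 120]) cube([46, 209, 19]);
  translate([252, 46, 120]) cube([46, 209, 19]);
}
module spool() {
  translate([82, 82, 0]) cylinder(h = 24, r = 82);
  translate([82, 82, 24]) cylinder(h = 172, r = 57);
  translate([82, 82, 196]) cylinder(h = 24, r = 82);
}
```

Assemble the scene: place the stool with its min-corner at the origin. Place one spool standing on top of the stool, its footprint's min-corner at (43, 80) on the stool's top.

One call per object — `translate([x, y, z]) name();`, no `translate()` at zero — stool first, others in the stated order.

stool();
translate([43, 80, 415]) spool();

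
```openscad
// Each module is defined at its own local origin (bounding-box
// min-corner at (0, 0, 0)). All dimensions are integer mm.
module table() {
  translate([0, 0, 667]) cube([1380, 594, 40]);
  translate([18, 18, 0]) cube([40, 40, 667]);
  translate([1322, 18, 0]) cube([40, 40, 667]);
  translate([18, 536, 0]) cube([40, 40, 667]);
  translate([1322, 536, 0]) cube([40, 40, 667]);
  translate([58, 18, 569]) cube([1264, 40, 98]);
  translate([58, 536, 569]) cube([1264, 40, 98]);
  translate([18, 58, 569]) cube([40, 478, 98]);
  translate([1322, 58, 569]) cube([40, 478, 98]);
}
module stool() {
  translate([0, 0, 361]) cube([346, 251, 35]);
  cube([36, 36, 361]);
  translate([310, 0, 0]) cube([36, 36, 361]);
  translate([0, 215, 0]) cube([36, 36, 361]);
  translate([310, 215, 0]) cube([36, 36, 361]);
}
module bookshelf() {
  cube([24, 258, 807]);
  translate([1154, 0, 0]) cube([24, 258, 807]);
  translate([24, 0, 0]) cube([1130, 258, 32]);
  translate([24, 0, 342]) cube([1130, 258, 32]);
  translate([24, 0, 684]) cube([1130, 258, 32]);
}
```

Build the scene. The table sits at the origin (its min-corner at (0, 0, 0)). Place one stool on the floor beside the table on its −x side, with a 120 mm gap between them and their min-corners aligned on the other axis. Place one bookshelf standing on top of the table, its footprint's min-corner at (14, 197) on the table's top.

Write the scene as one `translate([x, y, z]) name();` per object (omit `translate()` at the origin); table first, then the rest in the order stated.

table();
translate([-466, 0, 0]) stool();
translate([14, 197, 707]) bookshelf();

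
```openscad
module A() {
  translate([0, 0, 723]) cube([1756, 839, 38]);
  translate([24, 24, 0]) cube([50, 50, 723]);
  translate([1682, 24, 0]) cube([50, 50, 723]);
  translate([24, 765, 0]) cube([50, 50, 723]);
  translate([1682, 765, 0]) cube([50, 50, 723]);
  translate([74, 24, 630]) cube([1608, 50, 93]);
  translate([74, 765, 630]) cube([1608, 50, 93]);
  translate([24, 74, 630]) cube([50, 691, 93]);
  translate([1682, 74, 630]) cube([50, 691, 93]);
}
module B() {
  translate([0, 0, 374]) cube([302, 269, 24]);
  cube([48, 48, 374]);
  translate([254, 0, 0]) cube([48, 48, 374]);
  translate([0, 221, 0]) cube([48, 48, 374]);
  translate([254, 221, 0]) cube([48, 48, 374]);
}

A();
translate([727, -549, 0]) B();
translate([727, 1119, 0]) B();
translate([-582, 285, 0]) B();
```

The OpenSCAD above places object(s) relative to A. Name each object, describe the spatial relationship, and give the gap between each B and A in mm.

Each stool's nearest face is 280 mm from the table's bounding box.

A is a table. B is a stool. Three stools sit around the table at the −y, +y, −x sides. The gap between each stool and the table is 280 mm.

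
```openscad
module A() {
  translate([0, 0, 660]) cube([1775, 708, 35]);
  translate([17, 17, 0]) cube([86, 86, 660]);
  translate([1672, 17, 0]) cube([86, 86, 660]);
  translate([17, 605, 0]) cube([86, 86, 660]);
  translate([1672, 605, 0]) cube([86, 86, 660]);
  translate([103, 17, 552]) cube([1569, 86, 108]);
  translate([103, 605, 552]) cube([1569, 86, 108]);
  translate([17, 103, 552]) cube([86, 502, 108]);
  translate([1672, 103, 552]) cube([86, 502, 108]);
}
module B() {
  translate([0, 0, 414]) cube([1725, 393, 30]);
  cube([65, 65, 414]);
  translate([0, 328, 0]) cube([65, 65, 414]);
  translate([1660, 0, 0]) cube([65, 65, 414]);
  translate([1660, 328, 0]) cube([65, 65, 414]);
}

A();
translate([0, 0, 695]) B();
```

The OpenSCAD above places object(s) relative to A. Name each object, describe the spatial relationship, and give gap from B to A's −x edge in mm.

The bench's min-x is at 0; the table's min-x is 0; gap = 0 mm.

A is a table. B is a bench. The bench is on top of the table. The gap from the bench to the table's −x edge is 0 mm.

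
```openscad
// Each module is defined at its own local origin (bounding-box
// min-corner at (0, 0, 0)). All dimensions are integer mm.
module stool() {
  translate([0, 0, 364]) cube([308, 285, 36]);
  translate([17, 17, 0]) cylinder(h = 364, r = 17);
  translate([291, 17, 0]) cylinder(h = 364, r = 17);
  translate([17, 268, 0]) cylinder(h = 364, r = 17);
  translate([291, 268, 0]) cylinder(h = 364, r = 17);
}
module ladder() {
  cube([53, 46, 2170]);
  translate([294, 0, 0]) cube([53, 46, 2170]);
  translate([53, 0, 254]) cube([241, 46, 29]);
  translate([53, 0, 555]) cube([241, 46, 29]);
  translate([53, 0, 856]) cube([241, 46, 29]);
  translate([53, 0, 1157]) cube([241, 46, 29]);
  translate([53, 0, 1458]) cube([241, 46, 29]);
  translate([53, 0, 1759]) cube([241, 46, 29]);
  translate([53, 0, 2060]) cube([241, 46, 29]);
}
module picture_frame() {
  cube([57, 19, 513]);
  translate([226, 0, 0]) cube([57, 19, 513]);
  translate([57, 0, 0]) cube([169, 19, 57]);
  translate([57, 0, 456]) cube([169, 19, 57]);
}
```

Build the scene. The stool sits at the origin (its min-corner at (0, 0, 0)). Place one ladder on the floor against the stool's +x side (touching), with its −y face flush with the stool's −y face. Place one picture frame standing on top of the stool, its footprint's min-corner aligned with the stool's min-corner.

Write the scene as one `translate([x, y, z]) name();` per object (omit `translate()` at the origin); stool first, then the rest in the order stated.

stool();
translate([308, 0, 0]) ladder();
translate([0, 0, 400]) picture_frame();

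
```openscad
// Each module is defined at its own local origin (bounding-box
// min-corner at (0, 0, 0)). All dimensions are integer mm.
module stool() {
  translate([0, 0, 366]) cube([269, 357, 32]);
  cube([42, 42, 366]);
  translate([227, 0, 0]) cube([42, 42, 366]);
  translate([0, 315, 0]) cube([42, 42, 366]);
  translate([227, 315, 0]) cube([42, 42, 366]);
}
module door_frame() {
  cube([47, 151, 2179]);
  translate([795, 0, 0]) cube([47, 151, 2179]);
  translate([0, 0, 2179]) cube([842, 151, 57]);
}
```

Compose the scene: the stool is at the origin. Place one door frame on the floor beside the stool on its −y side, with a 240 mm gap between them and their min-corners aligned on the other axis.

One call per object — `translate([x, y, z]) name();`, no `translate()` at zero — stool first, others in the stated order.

stool();
translate([0, -391, 0]) door_frame();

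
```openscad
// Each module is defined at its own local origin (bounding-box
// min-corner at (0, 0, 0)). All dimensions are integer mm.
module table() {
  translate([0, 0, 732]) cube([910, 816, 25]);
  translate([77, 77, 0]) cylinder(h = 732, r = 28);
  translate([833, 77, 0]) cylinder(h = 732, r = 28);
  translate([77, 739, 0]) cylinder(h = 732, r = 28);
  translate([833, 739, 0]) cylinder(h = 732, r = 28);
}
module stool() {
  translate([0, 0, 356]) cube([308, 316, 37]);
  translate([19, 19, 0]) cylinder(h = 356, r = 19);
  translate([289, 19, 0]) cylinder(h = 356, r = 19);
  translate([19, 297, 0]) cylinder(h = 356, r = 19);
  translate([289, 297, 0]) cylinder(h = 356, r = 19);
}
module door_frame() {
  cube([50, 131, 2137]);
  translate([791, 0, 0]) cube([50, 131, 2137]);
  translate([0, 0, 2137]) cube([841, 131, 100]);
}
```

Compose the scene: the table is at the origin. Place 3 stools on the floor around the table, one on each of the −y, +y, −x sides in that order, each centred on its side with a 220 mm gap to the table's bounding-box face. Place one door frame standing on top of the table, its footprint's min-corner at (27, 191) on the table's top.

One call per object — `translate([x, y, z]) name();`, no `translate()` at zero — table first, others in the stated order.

table();
translate([301, -536, 0]) stool();
translate([301, 1036, 0]) stool();
translate([-528, 250, 0]) stool();
translate([27, 191, 757]) door_frame();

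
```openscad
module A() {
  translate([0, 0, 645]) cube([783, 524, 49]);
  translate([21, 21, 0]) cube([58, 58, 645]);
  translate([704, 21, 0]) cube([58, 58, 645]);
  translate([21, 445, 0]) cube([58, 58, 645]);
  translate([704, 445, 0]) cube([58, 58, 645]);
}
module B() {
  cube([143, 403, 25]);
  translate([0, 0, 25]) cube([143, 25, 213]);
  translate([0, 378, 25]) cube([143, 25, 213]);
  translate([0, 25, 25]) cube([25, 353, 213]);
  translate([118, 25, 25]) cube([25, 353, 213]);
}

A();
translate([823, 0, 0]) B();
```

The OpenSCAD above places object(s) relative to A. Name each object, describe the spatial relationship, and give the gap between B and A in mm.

A is a table. B is an open box. The open box is on the floor beside the table on its +x side. The gap between the open box and the table is 40 mm.

The open box's nearest face is 40 mm from the table's +x face.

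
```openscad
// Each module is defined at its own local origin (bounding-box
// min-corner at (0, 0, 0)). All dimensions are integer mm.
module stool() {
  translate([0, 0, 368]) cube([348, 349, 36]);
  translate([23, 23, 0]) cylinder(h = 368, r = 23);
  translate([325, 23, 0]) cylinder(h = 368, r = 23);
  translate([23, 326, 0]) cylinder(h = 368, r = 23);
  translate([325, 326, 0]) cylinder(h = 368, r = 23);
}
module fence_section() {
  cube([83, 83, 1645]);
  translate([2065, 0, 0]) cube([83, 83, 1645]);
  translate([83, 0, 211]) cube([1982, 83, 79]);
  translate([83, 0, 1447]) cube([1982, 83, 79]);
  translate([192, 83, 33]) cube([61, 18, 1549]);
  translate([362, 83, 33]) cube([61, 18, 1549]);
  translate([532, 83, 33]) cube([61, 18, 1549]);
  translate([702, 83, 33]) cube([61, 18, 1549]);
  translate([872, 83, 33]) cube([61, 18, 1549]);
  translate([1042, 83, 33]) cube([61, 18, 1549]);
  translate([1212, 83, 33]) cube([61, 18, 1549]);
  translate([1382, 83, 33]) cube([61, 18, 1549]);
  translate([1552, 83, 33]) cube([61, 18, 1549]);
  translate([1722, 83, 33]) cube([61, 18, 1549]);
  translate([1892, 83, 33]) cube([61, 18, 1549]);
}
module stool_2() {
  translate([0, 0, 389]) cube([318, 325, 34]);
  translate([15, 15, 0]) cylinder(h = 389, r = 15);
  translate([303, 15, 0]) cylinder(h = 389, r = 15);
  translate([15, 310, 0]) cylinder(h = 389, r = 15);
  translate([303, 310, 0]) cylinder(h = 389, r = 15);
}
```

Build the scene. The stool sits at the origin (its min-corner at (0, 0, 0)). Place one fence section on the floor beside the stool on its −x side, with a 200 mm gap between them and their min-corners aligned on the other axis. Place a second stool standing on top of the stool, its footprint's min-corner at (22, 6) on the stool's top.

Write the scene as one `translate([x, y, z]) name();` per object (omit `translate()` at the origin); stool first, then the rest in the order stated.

stool();
translate([-2348, 0, 0]) fence_section();
translate([22, 6, 404]) stool_2();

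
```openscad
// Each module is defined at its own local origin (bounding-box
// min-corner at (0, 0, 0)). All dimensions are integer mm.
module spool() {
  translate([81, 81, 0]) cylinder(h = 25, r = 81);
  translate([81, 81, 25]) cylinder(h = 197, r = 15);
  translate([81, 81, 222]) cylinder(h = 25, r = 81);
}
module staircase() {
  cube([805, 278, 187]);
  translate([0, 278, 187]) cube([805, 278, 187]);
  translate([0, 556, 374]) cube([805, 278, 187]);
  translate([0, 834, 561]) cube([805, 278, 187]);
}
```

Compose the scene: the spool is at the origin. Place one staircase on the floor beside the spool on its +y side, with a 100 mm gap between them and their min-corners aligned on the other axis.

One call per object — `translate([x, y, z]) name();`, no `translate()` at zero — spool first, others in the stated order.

spool();
translate([0, 262, 0]) staircase();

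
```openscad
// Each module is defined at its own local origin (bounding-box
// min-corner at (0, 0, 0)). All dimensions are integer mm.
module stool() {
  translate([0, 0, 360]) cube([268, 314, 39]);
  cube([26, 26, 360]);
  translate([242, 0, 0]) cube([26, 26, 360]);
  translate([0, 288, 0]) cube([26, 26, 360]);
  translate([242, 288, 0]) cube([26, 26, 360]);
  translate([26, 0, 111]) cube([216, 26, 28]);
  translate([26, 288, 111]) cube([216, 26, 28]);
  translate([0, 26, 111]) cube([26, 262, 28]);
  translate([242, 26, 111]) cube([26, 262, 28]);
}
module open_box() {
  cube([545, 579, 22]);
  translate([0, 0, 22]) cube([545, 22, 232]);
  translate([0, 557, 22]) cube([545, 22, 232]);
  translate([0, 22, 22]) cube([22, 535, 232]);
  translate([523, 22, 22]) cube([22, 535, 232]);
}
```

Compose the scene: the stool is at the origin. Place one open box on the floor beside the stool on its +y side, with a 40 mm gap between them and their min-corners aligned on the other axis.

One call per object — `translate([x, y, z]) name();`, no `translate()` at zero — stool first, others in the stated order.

stool();
translate([0, 354, 0]) open_box();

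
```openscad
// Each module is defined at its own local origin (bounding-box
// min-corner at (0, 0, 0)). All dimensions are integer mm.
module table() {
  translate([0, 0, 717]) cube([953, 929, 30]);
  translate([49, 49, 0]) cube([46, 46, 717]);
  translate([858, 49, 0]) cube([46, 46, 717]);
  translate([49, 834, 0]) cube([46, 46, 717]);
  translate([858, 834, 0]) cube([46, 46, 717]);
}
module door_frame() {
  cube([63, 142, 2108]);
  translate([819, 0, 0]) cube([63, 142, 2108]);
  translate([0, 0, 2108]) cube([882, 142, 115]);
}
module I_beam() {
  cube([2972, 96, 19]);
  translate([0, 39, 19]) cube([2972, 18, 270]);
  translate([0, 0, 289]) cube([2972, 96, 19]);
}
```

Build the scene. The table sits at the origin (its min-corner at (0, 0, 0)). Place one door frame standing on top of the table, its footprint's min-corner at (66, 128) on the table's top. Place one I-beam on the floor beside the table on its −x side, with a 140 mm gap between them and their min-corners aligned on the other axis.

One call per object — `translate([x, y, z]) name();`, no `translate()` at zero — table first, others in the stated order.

table();
translate([66, 128, 747]) door_frame();
translate([-3112, 0, 0]) I_beam();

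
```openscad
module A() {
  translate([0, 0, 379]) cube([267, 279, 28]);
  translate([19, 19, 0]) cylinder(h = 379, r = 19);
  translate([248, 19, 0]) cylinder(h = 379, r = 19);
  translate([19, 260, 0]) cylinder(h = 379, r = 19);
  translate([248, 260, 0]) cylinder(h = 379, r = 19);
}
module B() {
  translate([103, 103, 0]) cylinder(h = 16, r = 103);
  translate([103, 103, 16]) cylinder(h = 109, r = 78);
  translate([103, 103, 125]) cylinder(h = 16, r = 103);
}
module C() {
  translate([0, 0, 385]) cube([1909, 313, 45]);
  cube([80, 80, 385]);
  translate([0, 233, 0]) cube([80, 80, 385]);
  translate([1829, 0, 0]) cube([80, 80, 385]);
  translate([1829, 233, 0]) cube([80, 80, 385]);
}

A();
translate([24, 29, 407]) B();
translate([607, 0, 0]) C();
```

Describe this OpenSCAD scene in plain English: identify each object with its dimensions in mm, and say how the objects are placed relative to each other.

A is a four-legged stool. The seat is 267×279 mm, 28 mm thick, top at z = 407 mm. It stands on four round legs, each 38 mm in diameter, from z = 0 to the seat underside, each leg's axis is inset half a diameter from the nearest pair of seat edges (so the leg's bounding box is flush with the corner).

B is a spool: two coaxial disc flanges of radius 103 mm and thickness 16 mm, joined by a core cylinder of radius 78 mm and height 109 mm. The lower flange rests on z = 0 and the three cylinders share a vertical axis.

C is a long wooden bench with a 1909 mm (x) × 313 mm (y) seat, 45 mm thick, its top surface 430 mm above the floor. Four 80 mm square legs at the seat corners, flush with the edges, run from z = 0 to the seat underside.

The spool is on top of the stool. The bench is on the floor beside the stool on its +x side.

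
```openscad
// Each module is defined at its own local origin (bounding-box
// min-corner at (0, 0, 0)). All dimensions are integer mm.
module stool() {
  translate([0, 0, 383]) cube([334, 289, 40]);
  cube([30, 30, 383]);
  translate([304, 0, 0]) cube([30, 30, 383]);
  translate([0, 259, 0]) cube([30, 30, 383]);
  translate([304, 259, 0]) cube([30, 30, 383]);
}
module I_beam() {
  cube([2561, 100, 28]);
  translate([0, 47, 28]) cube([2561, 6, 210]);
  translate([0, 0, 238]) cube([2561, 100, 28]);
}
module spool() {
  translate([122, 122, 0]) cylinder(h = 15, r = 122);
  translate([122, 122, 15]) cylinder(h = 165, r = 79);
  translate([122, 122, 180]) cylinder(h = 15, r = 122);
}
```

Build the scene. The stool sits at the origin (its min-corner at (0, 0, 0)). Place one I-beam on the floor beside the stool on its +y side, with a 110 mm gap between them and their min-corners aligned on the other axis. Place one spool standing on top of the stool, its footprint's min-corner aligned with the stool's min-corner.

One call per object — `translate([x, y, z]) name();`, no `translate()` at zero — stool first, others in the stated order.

stool();
translate([0, 399, 0]) I_beam();
translate([0, 0, 423]) spool();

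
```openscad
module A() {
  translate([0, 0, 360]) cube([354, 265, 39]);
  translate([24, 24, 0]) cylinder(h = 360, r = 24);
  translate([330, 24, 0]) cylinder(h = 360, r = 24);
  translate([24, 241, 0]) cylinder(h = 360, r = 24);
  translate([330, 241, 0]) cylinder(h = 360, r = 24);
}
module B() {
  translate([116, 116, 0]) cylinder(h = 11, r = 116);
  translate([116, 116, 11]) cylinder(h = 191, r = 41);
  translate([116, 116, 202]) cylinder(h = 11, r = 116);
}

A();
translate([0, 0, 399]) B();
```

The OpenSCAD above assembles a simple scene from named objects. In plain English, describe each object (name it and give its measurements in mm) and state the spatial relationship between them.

A is a four-legged stool. The seat is 354×265 mm, 39 mm thick, top at z = 399 mm. It stands on four round legs, each 48 mm in diameter, from z = 0 to the seat underside, each leg's axis is inset half a diameter from the nearest pair of seat edges (so the leg's bounding box is flush with the corner).

B is a spool: two coaxial disc flanges of radius 116 mm and thickness 11 mm, joined by a core cylinder of radius 41 mm and height 191 mm. The lower flange rests on z = 0 and the three cylinders share a vertical axis.

The spool is on top of the stool.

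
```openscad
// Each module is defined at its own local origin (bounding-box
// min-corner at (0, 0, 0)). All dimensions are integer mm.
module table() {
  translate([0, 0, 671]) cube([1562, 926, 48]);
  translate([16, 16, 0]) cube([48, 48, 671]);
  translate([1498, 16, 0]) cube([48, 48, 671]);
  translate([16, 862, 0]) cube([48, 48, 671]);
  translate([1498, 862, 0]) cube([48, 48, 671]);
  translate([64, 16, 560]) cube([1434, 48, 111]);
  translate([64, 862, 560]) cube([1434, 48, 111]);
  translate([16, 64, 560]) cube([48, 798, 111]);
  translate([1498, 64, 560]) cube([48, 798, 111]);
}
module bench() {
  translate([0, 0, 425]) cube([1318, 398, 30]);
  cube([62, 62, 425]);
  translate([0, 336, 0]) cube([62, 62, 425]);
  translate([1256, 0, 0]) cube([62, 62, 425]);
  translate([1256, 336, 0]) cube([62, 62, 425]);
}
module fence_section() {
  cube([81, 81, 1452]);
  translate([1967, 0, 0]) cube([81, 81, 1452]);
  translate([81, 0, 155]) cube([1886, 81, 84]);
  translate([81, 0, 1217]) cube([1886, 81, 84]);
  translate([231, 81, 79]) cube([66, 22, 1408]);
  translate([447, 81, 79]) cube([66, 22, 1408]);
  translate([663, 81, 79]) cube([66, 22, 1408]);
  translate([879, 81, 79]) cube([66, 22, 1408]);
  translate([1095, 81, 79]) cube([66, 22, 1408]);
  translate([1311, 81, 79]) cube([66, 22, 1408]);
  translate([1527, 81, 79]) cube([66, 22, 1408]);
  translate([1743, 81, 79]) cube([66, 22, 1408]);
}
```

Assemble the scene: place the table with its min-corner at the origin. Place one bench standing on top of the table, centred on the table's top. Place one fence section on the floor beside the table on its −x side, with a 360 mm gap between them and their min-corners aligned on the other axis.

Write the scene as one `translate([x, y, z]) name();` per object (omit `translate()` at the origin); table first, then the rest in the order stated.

table();
translate([122, 264, 719]) bench();
translate([-2408, 0, 0]) fence_section();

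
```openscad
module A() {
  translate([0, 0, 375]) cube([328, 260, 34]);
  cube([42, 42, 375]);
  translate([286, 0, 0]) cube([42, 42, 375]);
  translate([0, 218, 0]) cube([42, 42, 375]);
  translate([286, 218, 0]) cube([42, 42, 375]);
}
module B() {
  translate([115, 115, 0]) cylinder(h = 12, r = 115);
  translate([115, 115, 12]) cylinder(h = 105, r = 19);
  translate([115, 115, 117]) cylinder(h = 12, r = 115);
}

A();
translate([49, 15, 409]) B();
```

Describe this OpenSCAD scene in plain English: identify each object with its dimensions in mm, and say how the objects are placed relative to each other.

A is a four-legged stool. The seat is a 328×260×34 mm slab whose top surface is at z = 409 mm; four square legs, each 42×42 mm in cross-section, run from the floor (z = 0) to the underside of the seat, each flush with a corner of the seat.

B is a spool: two coaxial disc flanges of radius 115 mm and thickness 12 mm, joined by a core cylinder of radius 19 mm and height 105 mm. The lower flange rests on z = 0 and the three cylinders share a vertical axis.

The spool is on top of the stool, centred.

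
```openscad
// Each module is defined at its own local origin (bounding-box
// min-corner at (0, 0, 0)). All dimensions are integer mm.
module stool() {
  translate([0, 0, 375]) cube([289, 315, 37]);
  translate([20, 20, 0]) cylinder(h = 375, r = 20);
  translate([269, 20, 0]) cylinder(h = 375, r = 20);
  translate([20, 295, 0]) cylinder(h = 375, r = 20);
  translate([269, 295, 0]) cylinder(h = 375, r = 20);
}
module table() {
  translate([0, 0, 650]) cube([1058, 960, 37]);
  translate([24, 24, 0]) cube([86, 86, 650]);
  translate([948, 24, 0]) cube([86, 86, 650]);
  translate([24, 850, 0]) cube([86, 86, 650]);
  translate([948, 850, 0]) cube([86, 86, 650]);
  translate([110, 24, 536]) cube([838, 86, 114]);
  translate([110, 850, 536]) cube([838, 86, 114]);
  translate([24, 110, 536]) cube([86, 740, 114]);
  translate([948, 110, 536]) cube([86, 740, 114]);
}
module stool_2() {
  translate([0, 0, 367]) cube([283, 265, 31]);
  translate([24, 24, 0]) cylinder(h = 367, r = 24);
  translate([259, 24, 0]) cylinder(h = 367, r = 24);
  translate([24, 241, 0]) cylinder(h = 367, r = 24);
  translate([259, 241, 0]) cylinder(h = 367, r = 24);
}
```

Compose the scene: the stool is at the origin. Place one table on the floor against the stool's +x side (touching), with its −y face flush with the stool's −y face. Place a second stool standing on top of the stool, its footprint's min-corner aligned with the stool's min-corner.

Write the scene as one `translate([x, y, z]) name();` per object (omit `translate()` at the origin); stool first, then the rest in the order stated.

stool();
translate([289, 0, 0]) table();
translate([0, 0, 412]) stool_2();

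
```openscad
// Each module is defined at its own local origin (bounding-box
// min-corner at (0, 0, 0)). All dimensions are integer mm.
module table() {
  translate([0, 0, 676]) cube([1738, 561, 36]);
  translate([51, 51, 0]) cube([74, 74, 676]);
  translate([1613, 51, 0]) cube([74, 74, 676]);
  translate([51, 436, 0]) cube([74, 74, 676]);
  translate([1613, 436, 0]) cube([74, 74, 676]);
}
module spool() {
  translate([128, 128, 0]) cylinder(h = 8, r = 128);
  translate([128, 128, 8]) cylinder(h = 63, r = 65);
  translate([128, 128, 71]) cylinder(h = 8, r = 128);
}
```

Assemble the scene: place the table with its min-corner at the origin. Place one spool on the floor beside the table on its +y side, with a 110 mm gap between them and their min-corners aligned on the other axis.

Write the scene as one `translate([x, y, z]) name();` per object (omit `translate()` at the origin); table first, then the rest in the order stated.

table();
translate([0, 671, 0]) spool();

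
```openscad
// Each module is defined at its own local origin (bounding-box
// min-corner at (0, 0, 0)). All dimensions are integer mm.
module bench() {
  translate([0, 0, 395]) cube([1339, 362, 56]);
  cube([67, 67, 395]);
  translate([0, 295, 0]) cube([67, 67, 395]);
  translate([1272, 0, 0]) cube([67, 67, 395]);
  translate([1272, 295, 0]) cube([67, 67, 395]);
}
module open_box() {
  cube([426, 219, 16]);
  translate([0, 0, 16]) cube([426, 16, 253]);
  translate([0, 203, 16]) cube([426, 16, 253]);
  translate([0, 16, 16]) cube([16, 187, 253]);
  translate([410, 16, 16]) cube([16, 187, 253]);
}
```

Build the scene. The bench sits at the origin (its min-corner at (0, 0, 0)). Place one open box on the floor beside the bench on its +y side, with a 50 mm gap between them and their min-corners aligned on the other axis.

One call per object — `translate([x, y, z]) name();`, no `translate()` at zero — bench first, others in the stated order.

bench();
translate([0, 412, 0]) open_box();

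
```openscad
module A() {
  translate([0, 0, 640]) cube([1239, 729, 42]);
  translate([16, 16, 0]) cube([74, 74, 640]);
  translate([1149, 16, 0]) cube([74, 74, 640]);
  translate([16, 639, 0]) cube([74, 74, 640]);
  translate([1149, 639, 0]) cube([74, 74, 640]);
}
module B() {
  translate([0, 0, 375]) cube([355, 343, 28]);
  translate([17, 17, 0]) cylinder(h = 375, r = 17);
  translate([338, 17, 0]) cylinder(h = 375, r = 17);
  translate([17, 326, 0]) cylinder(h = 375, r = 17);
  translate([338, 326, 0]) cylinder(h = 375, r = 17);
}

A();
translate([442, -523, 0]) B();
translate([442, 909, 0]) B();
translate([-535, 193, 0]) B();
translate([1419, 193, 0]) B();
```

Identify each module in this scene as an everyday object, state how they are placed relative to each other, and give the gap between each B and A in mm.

A is a table. B is a stool. Four stools sit around the table at the −y, +y, −x, +x sides. The gap between each stool and the table is 180 mm.

Each stool's nearest face is 180 mm from the table's bounding box.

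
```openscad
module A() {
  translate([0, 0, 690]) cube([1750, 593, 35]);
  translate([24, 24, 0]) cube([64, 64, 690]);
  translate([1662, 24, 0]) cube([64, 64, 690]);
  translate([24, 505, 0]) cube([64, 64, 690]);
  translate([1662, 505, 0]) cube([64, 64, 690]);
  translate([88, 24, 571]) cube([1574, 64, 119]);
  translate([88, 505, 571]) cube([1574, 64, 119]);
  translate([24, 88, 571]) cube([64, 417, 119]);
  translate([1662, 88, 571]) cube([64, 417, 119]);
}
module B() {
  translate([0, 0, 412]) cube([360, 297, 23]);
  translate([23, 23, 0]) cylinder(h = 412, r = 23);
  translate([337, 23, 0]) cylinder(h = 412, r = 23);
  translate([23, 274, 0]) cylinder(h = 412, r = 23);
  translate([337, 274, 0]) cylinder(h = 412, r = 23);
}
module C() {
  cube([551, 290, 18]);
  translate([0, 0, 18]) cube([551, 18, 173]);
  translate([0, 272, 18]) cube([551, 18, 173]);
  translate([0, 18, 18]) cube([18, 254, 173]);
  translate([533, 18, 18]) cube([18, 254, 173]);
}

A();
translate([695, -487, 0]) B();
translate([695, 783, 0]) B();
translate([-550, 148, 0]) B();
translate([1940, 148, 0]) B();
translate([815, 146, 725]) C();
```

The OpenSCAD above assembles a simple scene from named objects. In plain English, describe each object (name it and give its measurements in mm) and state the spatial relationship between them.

A is a table: top 1750 mm (x) × 593 mm (y), 35 mm thick, upper face at z = 725 mm, on four 64×64 mm square legs, each inset 24 mm from the nearest pair of top edges, running from z = 0 to the bottom of the top. Four apron rails, 64 mm thick and 119 mm tall, run between adjacent legs with their top edges flush with the underside of the top and their outer faces flush with the legs' outer faces.

B is a simple wooden stool: a rectangular seat 360 mm (x) by 297 mm (y), 23 mm thick, top face at z = 435 mm, on four round legs, each 46 mm in diameter. The legs rest on z = 0, each leg's axis is inset half a diameter from the nearest pair of seat edges (so the leg's bounding box is flush with the corner).

C is an open storage box with external size 551×290×191 mm and wall thickness 18 mm (the base is also 18 mm thick). The base covers the whole footprint; the four walls stand on the base, with the y-facing walls full-width and the x-facing walls fitting between their inner faces.

Four stools sit around the table at the −y, +y, −x, +x sides. The open box is on top of the table.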